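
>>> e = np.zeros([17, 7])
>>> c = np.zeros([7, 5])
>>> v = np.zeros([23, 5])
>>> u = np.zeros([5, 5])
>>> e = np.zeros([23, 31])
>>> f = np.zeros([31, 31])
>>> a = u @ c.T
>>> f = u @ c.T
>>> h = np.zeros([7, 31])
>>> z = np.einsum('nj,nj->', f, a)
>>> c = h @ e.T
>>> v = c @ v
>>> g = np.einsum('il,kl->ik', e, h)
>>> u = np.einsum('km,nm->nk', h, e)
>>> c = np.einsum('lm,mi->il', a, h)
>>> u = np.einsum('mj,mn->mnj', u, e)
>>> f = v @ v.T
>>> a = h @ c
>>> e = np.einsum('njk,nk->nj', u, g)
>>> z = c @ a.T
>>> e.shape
(23, 31)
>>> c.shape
(31, 5)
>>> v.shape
(7, 5)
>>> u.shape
(23, 31, 7)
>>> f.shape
(7, 7)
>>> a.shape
(7, 5)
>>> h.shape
(7, 31)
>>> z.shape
(31, 7)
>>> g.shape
(23, 7)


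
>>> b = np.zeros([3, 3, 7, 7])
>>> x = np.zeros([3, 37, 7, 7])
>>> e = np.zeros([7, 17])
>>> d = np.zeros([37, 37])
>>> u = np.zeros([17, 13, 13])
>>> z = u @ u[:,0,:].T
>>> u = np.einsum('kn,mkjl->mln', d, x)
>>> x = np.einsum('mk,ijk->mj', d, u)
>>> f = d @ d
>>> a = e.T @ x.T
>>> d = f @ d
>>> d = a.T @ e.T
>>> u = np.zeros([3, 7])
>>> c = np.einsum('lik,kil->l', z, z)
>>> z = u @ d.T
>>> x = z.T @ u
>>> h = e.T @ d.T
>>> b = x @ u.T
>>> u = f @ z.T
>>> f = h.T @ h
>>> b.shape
(37, 3)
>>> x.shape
(37, 7)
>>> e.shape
(7, 17)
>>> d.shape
(37, 7)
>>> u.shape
(37, 3)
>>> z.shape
(3, 37)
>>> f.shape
(37, 37)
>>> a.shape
(17, 37)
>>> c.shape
(17,)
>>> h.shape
(17, 37)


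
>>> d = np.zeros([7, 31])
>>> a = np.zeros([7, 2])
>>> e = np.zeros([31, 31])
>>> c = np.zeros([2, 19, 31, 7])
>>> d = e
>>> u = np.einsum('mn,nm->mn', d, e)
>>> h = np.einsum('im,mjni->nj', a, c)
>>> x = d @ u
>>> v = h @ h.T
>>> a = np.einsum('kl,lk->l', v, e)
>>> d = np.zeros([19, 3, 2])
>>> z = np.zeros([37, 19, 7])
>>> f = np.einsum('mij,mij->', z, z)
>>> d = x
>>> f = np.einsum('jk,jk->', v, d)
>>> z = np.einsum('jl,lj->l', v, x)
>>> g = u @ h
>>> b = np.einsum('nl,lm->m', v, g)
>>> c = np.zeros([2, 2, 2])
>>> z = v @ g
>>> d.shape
(31, 31)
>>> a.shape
(31,)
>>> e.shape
(31, 31)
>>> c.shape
(2, 2, 2)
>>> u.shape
(31, 31)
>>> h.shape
(31, 19)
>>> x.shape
(31, 31)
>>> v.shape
(31, 31)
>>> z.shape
(31, 19)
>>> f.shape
()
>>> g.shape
(31, 19)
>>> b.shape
(19,)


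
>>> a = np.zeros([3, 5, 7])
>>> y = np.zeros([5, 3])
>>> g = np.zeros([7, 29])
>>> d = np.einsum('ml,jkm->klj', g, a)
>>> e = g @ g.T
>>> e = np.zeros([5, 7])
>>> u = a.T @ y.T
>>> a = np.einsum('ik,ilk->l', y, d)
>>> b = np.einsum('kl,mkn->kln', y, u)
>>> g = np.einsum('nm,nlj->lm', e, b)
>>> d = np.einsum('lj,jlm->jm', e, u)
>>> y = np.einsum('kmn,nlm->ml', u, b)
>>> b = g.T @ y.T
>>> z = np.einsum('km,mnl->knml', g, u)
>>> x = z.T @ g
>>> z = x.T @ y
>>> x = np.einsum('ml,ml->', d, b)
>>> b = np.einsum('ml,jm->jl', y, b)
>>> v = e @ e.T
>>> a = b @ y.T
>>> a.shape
(7, 5)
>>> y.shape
(5, 3)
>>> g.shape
(3, 7)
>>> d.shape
(7, 5)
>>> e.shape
(5, 7)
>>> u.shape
(7, 5, 5)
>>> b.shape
(7, 3)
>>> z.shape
(7, 5, 7, 3)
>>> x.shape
()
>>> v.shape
(5, 5)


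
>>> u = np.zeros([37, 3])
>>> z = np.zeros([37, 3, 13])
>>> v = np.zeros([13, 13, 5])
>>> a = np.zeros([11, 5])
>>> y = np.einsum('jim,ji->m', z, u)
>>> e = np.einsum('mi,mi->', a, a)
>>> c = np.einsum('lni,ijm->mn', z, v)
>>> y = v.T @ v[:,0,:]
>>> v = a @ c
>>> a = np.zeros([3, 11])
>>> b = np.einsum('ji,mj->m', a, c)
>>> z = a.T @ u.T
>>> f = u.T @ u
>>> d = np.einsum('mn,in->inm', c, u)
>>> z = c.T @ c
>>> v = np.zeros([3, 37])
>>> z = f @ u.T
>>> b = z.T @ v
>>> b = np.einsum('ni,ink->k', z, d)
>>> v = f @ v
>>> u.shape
(37, 3)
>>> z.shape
(3, 37)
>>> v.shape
(3, 37)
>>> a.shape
(3, 11)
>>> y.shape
(5, 13, 5)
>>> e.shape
()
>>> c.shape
(5, 3)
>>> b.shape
(5,)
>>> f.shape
(3, 3)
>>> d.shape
(37, 3, 5)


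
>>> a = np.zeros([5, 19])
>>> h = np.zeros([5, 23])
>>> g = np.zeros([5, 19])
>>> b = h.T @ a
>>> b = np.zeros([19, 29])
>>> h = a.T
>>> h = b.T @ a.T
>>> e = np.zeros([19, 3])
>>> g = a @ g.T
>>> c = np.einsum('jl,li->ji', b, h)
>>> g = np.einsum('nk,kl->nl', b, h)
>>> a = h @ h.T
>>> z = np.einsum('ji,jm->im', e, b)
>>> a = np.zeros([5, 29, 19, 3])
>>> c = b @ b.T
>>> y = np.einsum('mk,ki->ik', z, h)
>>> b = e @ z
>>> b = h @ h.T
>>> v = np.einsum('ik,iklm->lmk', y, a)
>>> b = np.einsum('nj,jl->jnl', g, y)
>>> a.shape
(5, 29, 19, 3)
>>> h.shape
(29, 5)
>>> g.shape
(19, 5)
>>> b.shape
(5, 19, 29)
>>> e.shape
(19, 3)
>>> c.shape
(19, 19)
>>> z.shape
(3, 29)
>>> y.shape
(5, 29)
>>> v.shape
(19, 3, 29)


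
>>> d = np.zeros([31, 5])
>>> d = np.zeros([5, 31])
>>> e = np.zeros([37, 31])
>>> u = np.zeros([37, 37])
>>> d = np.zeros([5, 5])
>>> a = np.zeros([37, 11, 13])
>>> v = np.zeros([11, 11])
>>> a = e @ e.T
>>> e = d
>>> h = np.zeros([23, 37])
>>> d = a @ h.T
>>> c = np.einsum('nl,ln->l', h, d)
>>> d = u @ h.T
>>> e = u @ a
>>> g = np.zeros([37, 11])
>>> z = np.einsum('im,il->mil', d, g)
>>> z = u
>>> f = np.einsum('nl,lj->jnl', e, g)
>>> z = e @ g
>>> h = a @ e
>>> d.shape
(37, 23)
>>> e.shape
(37, 37)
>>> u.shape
(37, 37)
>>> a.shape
(37, 37)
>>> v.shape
(11, 11)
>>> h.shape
(37, 37)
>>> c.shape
(37,)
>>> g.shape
(37, 11)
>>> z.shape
(37, 11)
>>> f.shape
(11, 37, 37)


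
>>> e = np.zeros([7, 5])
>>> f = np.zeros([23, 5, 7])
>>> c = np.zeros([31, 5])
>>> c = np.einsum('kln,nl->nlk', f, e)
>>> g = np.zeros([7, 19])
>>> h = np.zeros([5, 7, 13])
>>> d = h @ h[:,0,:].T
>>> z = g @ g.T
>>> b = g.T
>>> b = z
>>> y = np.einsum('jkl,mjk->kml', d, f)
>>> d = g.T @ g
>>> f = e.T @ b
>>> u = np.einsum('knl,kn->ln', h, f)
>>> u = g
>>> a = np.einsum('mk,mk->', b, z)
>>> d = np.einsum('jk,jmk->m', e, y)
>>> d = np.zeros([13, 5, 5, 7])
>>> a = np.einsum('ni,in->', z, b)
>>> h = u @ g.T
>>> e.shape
(7, 5)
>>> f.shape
(5, 7)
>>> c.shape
(7, 5, 23)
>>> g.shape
(7, 19)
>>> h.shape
(7, 7)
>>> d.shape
(13, 5, 5, 7)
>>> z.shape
(7, 7)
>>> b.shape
(7, 7)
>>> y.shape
(7, 23, 5)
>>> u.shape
(7, 19)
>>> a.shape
()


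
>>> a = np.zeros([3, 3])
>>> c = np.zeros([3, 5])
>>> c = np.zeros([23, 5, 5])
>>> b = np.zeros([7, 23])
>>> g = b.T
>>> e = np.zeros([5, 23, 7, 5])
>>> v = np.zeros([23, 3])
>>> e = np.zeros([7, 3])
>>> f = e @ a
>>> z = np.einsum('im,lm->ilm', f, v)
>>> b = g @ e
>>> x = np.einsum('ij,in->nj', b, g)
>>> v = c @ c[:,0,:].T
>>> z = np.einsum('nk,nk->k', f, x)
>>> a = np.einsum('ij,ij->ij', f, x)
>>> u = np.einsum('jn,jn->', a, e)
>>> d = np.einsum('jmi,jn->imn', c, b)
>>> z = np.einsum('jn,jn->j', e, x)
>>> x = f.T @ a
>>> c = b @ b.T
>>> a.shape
(7, 3)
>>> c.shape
(23, 23)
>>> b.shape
(23, 3)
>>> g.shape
(23, 7)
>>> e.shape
(7, 3)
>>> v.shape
(23, 5, 23)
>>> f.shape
(7, 3)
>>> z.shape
(7,)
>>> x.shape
(3, 3)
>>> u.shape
()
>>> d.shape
(5, 5, 3)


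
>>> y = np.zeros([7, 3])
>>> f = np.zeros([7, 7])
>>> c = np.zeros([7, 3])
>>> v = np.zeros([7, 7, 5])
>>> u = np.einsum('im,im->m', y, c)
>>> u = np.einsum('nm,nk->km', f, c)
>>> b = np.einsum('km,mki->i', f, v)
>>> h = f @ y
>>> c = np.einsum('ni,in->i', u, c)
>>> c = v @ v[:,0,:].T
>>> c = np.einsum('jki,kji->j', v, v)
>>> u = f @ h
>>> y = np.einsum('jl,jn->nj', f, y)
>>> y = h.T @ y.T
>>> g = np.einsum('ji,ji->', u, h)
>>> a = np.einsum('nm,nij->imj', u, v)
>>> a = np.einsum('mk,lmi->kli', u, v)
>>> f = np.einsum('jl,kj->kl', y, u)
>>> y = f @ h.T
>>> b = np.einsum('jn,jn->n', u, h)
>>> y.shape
(7, 7)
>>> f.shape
(7, 3)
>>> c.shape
(7,)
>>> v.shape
(7, 7, 5)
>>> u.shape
(7, 3)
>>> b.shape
(3,)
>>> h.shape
(7, 3)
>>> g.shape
()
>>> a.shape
(3, 7, 5)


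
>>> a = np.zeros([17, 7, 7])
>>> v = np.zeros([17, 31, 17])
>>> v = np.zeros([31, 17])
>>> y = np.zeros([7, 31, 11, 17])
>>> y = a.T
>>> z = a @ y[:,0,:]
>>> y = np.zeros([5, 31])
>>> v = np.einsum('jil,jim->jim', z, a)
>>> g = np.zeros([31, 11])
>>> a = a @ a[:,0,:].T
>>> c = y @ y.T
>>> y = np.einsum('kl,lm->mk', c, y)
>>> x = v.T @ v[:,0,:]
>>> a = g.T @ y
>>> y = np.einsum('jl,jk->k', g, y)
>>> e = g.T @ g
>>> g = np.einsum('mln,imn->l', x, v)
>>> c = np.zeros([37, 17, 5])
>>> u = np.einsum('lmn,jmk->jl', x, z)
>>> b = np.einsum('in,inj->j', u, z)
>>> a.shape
(11, 5)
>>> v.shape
(17, 7, 7)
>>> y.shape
(5,)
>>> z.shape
(17, 7, 17)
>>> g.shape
(7,)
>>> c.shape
(37, 17, 5)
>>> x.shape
(7, 7, 7)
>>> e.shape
(11, 11)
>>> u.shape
(17, 7)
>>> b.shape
(17,)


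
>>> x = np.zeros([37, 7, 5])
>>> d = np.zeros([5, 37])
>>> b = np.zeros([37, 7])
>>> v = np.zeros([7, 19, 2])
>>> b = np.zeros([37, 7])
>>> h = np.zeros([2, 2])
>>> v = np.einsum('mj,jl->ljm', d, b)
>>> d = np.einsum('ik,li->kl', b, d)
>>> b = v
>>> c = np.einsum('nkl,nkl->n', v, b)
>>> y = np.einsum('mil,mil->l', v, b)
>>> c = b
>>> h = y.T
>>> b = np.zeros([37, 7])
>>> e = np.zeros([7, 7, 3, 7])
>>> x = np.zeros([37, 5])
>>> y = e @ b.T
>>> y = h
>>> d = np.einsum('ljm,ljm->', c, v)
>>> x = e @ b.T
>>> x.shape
(7, 7, 3, 37)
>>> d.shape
()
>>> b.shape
(37, 7)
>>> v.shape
(7, 37, 5)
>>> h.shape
(5,)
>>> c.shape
(7, 37, 5)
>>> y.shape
(5,)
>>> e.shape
(7, 7, 3, 7)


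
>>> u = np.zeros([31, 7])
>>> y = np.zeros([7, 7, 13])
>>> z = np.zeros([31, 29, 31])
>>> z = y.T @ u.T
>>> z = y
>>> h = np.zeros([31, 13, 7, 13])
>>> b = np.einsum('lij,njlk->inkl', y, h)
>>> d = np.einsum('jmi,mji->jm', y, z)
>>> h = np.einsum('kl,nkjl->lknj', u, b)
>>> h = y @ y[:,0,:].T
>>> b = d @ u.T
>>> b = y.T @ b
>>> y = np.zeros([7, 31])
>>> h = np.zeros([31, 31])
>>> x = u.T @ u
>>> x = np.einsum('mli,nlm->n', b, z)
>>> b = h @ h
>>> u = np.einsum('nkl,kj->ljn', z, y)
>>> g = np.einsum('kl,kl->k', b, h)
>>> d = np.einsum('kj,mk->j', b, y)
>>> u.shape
(13, 31, 7)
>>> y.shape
(7, 31)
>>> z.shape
(7, 7, 13)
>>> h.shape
(31, 31)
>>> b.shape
(31, 31)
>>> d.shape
(31,)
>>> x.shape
(7,)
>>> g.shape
(31,)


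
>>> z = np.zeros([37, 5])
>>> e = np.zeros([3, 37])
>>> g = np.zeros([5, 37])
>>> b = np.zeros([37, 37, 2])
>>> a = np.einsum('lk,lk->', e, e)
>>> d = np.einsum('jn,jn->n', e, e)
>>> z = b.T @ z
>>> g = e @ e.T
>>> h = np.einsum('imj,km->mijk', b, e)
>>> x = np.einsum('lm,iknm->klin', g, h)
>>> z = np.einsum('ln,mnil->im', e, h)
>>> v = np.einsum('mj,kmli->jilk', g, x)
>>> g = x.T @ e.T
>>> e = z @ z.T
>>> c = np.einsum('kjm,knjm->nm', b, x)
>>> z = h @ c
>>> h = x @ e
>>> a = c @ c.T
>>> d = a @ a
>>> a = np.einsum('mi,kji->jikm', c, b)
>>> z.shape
(37, 37, 2, 2)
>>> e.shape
(2, 2)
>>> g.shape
(2, 37, 3, 3)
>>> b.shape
(37, 37, 2)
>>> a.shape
(37, 2, 37, 3)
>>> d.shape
(3, 3)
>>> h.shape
(37, 3, 37, 2)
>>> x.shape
(37, 3, 37, 2)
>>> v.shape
(3, 2, 37, 37)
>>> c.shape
(3, 2)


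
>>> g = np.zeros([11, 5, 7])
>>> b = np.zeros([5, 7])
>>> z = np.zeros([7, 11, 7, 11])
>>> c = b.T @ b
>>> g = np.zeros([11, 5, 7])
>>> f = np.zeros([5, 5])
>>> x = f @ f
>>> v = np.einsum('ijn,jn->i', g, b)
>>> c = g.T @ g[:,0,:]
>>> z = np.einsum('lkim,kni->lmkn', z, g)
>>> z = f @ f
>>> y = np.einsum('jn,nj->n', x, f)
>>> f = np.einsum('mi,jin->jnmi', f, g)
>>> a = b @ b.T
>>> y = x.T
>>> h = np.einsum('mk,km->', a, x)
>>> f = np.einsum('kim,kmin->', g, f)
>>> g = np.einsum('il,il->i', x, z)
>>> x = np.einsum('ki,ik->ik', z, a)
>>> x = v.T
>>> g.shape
(5,)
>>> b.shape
(5, 7)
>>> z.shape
(5, 5)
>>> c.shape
(7, 5, 7)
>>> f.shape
()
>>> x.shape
(11,)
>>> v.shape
(11,)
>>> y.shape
(5, 5)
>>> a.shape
(5, 5)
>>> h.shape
()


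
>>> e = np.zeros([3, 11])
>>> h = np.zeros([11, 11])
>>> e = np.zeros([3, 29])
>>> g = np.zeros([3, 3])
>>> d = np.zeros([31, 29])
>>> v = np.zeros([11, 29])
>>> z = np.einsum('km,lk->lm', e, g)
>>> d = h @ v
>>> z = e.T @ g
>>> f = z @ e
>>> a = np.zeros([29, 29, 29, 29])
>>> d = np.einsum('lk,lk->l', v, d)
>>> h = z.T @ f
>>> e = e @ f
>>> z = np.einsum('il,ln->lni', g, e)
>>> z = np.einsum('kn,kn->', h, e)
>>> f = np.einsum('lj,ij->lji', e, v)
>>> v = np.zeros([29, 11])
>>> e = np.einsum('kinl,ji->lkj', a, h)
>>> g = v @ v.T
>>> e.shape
(29, 29, 3)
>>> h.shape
(3, 29)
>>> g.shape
(29, 29)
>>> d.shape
(11,)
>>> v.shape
(29, 11)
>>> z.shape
()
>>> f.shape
(3, 29, 11)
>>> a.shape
(29, 29, 29, 29)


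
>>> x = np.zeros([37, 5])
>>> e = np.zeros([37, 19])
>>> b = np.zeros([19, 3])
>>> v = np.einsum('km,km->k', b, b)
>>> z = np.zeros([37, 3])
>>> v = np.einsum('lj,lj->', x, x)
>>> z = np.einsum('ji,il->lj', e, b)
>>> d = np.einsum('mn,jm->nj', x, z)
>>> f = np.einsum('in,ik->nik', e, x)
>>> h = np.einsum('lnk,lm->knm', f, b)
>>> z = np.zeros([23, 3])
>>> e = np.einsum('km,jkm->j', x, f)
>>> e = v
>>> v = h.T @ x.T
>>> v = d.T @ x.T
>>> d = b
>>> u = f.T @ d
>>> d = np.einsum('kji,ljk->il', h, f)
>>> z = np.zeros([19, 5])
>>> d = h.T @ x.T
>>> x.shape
(37, 5)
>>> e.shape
()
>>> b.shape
(19, 3)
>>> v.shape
(3, 37)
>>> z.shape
(19, 5)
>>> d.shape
(3, 37, 37)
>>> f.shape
(19, 37, 5)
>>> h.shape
(5, 37, 3)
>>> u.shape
(5, 37, 3)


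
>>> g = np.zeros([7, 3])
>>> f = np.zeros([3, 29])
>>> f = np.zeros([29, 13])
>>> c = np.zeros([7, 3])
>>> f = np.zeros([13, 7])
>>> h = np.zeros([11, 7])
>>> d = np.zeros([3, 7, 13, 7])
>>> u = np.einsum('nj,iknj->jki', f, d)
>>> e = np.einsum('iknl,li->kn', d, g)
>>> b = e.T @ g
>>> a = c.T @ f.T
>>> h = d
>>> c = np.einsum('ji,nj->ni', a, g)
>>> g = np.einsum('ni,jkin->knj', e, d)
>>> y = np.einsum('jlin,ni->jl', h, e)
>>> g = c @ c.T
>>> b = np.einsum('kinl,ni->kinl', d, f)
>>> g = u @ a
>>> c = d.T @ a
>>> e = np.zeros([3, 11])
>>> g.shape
(7, 7, 13)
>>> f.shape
(13, 7)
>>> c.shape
(7, 13, 7, 13)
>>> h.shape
(3, 7, 13, 7)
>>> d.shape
(3, 7, 13, 7)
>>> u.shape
(7, 7, 3)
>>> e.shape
(3, 11)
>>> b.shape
(3, 7, 13, 7)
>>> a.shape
(3, 13)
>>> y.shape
(3, 7)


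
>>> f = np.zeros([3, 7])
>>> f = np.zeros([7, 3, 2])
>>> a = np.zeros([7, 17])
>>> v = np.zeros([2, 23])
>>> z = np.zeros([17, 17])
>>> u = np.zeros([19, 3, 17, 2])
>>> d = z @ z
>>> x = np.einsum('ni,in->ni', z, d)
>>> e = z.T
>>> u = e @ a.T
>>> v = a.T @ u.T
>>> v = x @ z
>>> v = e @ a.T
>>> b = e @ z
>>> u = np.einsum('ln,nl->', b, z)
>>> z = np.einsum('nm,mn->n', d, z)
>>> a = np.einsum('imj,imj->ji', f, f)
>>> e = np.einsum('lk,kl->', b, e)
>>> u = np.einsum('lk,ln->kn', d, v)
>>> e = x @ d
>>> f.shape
(7, 3, 2)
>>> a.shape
(2, 7)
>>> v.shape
(17, 7)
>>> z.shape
(17,)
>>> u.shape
(17, 7)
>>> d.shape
(17, 17)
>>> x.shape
(17, 17)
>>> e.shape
(17, 17)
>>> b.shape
(17, 17)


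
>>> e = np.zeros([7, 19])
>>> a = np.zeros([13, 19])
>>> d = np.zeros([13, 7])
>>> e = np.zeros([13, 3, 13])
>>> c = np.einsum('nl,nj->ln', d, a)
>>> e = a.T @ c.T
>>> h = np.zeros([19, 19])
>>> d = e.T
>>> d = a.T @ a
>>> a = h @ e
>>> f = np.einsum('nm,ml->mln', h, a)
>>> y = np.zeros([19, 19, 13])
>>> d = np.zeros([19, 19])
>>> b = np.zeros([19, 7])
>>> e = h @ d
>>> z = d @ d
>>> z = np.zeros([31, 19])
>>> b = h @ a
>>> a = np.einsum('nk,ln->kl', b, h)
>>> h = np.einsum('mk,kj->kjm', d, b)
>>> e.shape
(19, 19)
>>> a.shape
(7, 19)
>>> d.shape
(19, 19)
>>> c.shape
(7, 13)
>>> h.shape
(19, 7, 19)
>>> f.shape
(19, 7, 19)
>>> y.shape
(19, 19, 13)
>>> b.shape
(19, 7)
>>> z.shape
(31, 19)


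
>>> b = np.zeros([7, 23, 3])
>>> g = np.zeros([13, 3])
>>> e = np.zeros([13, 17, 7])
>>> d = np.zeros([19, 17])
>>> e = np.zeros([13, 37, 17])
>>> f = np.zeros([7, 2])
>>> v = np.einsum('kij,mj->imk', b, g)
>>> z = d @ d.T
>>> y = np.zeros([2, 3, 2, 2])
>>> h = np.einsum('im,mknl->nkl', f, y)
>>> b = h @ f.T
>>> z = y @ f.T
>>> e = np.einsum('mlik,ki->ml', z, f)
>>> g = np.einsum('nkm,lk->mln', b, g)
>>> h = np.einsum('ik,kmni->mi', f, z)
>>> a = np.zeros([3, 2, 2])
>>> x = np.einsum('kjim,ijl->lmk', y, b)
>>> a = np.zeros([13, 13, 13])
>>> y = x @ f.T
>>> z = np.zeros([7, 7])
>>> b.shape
(2, 3, 7)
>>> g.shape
(7, 13, 2)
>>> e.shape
(2, 3)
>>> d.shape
(19, 17)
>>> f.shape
(7, 2)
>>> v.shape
(23, 13, 7)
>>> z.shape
(7, 7)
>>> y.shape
(7, 2, 7)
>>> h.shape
(3, 7)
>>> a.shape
(13, 13, 13)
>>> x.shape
(7, 2, 2)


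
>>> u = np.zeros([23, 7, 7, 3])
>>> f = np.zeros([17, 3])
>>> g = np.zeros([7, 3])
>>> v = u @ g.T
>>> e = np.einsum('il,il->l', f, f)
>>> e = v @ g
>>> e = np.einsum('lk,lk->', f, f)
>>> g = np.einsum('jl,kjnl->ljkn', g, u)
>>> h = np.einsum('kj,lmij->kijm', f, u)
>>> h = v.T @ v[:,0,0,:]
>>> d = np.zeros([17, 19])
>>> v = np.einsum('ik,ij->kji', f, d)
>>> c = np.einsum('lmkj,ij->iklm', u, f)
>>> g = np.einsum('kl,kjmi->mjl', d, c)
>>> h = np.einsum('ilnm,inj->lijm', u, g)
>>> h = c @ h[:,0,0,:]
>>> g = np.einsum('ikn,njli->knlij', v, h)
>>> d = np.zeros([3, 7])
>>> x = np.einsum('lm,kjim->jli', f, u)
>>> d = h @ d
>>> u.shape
(23, 7, 7, 3)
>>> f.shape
(17, 3)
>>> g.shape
(19, 17, 23, 3, 7)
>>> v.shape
(3, 19, 17)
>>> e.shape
()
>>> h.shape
(17, 7, 23, 3)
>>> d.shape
(17, 7, 23, 7)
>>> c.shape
(17, 7, 23, 7)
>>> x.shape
(7, 17, 7)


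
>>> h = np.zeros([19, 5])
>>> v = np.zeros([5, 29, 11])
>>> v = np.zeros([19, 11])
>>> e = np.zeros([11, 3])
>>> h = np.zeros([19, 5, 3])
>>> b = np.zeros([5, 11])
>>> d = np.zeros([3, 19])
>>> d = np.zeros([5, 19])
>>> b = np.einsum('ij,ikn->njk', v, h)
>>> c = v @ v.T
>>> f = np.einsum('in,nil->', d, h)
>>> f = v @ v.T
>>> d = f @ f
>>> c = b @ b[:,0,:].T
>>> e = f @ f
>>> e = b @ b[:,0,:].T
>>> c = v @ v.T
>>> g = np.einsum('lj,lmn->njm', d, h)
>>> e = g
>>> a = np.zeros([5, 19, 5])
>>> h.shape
(19, 5, 3)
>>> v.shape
(19, 11)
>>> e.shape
(3, 19, 5)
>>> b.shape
(3, 11, 5)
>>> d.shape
(19, 19)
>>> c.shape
(19, 19)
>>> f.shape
(19, 19)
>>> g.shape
(3, 19, 5)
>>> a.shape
(5, 19, 5)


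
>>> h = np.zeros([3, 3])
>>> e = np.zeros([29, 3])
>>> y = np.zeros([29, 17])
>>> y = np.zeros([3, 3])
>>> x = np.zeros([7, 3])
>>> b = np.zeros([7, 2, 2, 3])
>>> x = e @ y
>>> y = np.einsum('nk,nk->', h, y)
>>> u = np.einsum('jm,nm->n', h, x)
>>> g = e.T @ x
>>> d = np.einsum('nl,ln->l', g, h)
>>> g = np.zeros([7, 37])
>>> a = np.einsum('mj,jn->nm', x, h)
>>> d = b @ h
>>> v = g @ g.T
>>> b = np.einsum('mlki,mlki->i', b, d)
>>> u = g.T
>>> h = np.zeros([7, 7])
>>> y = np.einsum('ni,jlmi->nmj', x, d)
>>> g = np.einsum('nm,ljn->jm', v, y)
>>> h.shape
(7, 7)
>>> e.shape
(29, 3)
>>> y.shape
(29, 2, 7)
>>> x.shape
(29, 3)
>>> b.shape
(3,)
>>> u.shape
(37, 7)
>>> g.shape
(2, 7)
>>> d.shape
(7, 2, 2, 3)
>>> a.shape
(3, 29)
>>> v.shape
(7, 7)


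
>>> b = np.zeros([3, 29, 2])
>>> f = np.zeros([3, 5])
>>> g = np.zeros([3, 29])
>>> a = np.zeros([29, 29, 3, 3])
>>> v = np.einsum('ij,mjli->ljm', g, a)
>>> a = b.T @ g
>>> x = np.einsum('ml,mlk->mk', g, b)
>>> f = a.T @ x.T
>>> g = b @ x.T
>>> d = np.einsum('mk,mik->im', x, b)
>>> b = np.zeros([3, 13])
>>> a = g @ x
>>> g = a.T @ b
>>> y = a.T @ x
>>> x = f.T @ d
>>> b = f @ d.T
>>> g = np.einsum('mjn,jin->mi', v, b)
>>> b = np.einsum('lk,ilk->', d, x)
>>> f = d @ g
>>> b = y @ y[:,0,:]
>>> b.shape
(2, 29, 2)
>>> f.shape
(29, 29)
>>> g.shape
(3, 29)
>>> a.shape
(3, 29, 2)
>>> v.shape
(3, 29, 29)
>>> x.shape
(3, 29, 3)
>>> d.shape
(29, 3)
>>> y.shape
(2, 29, 2)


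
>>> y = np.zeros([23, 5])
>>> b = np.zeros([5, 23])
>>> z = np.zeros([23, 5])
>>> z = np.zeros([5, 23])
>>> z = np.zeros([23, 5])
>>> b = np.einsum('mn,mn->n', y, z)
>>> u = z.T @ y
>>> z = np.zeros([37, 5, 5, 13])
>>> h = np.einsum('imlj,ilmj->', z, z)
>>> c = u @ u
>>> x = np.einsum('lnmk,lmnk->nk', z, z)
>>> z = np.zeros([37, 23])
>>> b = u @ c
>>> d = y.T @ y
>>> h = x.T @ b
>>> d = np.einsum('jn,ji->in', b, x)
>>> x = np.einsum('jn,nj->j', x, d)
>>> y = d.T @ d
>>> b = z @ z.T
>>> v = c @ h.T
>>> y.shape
(5, 5)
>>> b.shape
(37, 37)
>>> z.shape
(37, 23)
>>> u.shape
(5, 5)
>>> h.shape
(13, 5)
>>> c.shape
(5, 5)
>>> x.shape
(5,)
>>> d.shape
(13, 5)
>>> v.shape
(5, 13)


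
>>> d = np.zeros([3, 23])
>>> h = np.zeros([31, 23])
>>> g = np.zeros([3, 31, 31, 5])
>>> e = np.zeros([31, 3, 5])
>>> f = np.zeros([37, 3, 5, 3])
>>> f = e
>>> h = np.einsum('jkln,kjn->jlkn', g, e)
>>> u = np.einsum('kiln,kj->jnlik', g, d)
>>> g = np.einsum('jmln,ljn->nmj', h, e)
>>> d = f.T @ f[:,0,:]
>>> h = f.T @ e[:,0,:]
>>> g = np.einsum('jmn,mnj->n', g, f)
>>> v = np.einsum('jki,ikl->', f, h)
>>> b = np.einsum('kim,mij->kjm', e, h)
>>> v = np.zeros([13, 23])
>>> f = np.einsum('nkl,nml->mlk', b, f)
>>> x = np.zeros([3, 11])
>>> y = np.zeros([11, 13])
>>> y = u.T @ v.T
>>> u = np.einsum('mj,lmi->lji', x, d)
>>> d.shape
(5, 3, 5)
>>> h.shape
(5, 3, 5)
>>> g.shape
(3,)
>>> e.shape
(31, 3, 5)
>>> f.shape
(3, 5, 5)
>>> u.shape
(5, 11, 5)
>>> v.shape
(13, 23)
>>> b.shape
(31, 5, 5)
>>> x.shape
(3, 11)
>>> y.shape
(3, 31, 31, 5, 13)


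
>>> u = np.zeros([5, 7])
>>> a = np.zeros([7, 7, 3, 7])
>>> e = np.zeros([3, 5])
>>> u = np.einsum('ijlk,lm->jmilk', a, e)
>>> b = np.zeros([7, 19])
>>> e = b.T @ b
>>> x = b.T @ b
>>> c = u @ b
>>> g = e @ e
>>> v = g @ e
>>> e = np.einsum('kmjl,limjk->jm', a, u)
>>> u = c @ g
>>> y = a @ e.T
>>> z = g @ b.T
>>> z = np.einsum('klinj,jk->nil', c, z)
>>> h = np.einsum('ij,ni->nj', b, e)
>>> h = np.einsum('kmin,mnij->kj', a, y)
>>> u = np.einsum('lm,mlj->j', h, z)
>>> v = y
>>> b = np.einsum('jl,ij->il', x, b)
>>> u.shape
(5,)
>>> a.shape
(7, 7, 3, 7)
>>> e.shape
(3, 7)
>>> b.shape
(7, 19)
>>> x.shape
(19, 19)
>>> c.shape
(7, 5, 7, 3, 19)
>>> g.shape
(19, 19)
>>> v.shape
(7, 7, 3, 3)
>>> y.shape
(7, 7, 3, 3)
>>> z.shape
(3, 7, 5)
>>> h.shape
(7, 3)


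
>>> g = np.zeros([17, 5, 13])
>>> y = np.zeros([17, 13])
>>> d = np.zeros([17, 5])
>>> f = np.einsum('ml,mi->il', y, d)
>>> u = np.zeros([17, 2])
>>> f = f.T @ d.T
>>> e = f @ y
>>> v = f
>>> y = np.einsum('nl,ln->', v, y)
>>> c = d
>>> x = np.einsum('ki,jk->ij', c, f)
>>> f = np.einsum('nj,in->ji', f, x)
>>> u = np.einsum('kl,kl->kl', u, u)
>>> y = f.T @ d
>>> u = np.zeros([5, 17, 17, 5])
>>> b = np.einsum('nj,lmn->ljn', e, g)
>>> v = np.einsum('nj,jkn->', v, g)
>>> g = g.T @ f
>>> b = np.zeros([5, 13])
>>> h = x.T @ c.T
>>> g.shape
(13, 5, 5)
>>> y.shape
(5, 5)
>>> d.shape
(17, 5)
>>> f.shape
(17, 5)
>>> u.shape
(5, 17, 17, 5)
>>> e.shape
(13, 13)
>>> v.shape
()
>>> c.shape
(17, 5)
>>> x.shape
(5, 13)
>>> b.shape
(5, 13)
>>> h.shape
(13, 17)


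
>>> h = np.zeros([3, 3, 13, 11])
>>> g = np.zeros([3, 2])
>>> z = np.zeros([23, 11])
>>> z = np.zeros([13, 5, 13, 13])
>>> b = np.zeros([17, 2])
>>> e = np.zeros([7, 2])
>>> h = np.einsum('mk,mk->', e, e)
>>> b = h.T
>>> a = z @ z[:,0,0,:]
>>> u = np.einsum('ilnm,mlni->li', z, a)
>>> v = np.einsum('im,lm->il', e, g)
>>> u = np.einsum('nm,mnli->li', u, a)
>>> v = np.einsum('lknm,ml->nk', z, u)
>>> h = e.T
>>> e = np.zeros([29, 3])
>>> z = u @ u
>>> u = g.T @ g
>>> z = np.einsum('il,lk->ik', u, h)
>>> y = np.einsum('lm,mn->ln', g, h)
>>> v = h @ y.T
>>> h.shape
(2, 7)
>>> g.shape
(3, 2)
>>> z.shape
(2, 7)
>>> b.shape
()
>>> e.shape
(29, 3)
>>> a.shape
(13, 5, 13, 13)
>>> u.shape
(2, 2)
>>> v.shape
(2, 3)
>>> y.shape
(3, 7)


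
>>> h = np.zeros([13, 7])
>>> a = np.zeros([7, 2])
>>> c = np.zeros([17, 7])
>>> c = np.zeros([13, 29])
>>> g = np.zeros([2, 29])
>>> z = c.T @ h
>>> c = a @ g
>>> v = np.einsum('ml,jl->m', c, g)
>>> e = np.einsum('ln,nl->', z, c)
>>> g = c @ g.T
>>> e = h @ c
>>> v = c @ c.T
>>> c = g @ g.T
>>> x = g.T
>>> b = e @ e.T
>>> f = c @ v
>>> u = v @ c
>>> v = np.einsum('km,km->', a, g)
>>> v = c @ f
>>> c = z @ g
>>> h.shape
(13, 7)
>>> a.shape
(7, 2)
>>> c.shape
(29, 2)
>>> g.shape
(7, 2)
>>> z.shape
(29, 7)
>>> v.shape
(7, 7)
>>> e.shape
(13, 29)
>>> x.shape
(2, 7)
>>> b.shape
(13, 13)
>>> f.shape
(7, 7)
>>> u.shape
(7, 7)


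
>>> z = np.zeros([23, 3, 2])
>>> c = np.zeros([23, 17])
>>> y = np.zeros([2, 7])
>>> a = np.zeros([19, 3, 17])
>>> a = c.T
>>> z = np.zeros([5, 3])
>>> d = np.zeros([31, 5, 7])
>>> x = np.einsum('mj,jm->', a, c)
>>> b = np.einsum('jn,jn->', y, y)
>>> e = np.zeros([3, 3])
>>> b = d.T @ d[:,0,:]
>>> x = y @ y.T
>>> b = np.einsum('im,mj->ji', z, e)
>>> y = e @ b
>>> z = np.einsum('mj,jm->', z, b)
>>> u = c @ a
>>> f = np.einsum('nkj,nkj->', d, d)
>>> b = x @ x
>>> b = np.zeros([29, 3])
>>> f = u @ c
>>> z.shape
()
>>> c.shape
(23, 17)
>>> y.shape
(3, 5)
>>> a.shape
(17, 23)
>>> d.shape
(31, 5, 7)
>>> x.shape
(2, 2)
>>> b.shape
(29, 3)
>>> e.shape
(3, 3)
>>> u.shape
(23, 23)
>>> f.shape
(23, 17)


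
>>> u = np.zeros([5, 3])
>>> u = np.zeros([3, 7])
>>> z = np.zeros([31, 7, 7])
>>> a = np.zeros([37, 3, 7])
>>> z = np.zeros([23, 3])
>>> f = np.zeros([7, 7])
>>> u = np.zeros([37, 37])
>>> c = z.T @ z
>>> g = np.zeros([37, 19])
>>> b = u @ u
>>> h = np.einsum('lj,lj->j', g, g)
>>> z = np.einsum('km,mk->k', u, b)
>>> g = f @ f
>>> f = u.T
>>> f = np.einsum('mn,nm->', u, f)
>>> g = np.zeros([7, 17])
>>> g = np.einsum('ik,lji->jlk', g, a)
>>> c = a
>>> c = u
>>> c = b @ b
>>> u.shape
(37, 37)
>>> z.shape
(37,)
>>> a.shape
(37, 3, 7)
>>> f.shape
()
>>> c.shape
(37, 37)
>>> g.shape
(3, 37, 17)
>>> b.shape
(37, 37)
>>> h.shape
(19,)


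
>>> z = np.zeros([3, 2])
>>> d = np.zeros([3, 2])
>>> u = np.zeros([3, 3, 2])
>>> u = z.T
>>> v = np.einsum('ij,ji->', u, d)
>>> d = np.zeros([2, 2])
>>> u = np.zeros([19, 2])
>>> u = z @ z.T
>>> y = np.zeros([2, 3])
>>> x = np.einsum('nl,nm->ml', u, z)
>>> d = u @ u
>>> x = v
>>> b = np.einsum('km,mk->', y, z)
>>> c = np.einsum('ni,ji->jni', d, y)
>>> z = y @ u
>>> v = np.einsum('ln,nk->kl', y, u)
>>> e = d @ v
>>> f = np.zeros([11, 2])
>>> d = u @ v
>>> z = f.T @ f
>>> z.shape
(2, 2)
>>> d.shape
(3, 2)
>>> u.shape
(3, 3)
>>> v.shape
(3, 2)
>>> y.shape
(2, 3)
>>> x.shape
()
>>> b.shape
()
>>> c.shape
(2, 3, 3)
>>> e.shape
(3, 2)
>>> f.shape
(11, 2)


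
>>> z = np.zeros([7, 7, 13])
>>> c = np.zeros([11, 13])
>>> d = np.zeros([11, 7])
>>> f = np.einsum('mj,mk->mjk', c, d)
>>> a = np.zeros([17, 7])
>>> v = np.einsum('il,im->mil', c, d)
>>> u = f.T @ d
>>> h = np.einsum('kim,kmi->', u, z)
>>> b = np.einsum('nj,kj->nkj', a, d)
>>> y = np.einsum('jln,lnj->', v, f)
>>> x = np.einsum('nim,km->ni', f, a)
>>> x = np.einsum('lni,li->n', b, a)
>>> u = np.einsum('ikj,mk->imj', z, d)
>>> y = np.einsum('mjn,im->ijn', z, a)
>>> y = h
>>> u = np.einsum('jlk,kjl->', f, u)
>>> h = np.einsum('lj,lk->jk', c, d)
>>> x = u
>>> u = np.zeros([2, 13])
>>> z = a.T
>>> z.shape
(7, 17)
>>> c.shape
(11, 13)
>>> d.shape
(11, 7)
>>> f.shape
(11, 13, 7)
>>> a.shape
(17, 7)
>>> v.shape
(7, 11, 13)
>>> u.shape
(2, 13)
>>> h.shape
(13, 7)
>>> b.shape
(17, 11, 7)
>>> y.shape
()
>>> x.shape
()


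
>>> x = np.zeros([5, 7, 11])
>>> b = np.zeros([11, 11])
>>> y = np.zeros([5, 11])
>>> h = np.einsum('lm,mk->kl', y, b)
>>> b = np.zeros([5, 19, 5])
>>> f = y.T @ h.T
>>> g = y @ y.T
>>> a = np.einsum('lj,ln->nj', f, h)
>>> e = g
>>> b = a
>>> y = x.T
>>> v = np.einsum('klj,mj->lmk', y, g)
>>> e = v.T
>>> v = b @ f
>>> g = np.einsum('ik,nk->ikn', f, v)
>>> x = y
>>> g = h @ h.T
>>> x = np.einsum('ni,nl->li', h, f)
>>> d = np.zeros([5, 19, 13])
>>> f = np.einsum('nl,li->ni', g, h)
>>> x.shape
(11, 5)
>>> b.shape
(5, 11)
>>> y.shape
(11, 7, 5)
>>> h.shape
(11, 5)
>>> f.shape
(11, 5)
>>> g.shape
(11, 11)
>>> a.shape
(5, 11)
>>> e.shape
(11, 5, 7)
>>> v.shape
(5, 11)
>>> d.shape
(5, 19, 13)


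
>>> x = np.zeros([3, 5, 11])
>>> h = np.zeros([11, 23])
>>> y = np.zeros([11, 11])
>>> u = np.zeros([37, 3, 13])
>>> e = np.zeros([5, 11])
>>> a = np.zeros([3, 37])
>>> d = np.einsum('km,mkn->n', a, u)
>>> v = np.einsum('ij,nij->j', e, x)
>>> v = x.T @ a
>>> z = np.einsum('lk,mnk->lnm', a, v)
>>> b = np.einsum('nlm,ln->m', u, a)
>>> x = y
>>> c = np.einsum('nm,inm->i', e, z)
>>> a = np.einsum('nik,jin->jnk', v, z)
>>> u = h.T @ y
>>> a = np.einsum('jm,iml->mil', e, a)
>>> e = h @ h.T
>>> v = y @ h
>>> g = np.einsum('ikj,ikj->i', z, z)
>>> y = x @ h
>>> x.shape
(11, 11)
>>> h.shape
(11, 23)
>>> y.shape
(11, 23)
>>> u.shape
(23, 11)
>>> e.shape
(11, 11)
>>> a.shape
(11, 3, 37)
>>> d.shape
(13,)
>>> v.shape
(11, 23)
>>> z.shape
(3, 5, 11)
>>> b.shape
(13,)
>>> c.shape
(3,)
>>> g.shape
(3,)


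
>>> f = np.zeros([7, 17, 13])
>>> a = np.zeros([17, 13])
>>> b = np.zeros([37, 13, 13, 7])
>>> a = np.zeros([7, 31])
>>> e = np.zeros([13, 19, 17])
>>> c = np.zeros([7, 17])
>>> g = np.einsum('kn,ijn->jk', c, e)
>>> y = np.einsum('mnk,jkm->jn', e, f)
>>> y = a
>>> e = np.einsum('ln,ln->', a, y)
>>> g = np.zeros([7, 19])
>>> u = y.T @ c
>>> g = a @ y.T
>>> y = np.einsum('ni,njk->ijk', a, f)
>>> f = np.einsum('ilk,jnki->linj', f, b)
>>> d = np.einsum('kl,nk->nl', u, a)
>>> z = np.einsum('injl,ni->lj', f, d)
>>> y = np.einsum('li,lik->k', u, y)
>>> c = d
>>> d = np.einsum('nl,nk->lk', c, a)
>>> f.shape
(17, 7, 13, 37)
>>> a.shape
(7, 31)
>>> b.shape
(37, 13, 13, 7)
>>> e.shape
()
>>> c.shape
(7, 17)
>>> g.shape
(7, 7)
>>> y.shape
(13,)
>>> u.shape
(31, 17)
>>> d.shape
(17, 31)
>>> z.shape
(37, 13)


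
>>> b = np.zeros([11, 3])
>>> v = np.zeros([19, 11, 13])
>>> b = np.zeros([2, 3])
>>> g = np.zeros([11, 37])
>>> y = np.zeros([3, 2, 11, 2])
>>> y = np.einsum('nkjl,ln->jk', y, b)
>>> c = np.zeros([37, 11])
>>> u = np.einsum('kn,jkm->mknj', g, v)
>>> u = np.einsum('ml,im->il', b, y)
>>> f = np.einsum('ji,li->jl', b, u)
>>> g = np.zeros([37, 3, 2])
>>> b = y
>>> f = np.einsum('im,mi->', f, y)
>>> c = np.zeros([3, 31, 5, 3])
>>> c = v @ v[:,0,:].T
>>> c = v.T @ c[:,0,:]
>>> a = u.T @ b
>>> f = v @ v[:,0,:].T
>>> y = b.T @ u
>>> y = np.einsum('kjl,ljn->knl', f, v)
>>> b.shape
(11, 2)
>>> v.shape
(19, 11, 13)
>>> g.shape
(37, 3, 2)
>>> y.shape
(19, 13, 19)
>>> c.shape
(13, 11, 19)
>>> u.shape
(11, 3)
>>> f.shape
(19, 11, 19)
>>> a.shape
(3, 2)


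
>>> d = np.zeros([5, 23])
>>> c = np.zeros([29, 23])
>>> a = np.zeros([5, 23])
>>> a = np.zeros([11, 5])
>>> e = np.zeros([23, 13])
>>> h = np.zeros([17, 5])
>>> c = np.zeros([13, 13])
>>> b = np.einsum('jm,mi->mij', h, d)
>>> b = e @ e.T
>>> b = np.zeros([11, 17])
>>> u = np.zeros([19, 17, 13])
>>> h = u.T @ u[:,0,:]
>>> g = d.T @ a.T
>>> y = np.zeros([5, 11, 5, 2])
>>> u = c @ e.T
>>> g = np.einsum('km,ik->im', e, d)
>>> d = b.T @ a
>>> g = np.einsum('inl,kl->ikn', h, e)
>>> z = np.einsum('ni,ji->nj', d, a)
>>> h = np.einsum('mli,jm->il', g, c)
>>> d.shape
(17, 5)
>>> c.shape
(13, 13)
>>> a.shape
(11, 5)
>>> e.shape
(23, 13)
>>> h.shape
(17, 23)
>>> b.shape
(11, 17)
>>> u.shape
(13, 23)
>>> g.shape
(13, 23, 17)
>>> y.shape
(5, 11, 5, 2)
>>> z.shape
(17, 11)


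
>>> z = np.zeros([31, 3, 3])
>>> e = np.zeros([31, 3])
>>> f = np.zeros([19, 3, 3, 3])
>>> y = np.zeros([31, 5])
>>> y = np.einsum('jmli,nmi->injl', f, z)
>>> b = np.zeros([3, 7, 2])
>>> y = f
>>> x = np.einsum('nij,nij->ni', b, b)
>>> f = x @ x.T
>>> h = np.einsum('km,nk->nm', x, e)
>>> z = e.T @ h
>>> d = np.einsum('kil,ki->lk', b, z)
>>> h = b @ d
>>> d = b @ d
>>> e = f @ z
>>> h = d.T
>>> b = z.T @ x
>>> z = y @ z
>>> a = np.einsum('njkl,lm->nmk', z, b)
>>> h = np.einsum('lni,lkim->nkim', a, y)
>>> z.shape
(19, 3, 3, 7)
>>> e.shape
(3, 7)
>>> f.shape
(3, 3)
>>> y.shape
(19, 3, 3, 3)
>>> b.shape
(7, 7)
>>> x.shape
(3, 7)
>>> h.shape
(7, 3, 3, 3)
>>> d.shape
(3, 7, 3)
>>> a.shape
(19, 7, 3)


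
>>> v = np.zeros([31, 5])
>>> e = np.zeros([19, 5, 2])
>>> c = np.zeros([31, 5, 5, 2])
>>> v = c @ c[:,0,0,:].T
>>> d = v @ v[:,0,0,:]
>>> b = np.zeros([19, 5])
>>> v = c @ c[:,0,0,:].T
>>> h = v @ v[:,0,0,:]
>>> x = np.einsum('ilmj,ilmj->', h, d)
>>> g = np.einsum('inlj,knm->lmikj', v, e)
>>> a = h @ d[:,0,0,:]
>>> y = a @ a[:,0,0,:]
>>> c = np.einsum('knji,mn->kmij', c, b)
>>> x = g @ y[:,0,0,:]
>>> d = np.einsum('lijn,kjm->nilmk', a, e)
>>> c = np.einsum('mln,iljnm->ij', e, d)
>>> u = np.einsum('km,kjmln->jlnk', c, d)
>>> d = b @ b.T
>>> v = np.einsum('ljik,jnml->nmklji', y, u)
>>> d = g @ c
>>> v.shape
(2, 19, 31, 31, 5, 5)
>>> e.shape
(19, 5, 2)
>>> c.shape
(31, 31)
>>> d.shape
(5, 2, 31, 19, 31)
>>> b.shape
(19, 5)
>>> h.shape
(31, 5, 5, 31)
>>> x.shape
(5, 2, 31, 19, 31)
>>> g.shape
(5, 2, 31, 19, 31)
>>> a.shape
(31, 5, 5, 31)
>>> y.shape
(31, 5, 5, 31)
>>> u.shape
(5, 2, 19, 31)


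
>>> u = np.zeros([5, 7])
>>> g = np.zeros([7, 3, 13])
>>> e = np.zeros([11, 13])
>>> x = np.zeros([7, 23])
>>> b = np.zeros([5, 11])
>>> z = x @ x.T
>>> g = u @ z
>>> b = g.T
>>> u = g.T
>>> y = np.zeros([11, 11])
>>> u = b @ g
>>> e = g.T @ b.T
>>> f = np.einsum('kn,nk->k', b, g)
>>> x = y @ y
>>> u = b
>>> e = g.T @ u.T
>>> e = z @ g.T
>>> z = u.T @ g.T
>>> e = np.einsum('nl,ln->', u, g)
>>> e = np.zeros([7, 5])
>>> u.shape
(7, 5)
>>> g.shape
(5, 7)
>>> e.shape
(7, 5)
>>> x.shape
(11, 11)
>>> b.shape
(7, 5)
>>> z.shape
(5, 5)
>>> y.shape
(11, 11)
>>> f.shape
(7,)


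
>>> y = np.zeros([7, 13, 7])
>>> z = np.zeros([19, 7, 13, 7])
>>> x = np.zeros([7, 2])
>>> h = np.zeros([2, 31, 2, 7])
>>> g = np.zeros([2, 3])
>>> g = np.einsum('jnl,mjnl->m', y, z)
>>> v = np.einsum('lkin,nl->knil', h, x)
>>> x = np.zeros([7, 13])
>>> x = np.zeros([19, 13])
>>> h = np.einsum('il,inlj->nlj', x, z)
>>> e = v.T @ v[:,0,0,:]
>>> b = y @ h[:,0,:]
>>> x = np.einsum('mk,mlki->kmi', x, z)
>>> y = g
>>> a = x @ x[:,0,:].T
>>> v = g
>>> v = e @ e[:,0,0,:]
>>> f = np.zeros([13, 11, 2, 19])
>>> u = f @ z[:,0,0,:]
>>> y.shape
(19,)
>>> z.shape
(19, 7, 13, 7)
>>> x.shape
(13, 19, 7)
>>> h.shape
(7, 13, 7)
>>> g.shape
(19,)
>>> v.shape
(2, 2, 7, 2)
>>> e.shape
(2, 2, 7, 2)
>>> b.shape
(7, 13, 7)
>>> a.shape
(13, 19, 13)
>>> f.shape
(13, 11, 2, 19)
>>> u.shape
(13, 11, 2, 7)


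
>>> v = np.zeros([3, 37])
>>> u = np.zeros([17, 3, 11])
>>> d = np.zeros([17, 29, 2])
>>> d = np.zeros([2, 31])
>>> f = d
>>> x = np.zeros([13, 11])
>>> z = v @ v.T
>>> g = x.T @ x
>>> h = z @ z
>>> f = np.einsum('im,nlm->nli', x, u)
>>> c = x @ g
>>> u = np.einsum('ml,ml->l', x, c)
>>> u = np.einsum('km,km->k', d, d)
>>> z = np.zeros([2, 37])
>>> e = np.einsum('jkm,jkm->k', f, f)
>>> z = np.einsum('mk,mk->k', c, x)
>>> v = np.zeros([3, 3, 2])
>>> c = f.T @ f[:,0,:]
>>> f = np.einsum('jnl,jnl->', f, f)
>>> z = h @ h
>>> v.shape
(3, 3, 2)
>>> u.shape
(2,)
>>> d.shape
(2, 31)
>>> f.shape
()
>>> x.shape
(13, 11)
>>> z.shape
(3, 3)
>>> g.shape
(11, 11)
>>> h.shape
(3, 3)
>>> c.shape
(13, 3, 13)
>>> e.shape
(3,)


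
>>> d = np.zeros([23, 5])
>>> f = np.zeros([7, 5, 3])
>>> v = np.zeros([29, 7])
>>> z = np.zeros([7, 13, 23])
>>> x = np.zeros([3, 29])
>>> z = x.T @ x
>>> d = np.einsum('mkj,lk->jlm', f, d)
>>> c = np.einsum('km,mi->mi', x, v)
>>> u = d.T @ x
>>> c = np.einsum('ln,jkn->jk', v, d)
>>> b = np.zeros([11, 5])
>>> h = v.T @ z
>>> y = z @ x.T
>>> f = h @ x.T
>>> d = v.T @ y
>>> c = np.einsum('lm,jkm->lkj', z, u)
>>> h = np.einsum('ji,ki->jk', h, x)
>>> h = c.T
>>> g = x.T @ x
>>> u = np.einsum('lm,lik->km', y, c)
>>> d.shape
(7, 3)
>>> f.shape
(7, 3)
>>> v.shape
(29, 7)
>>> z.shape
(29, 29)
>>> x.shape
(3, 29)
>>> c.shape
(29, 23, 7)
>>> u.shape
(7, 3)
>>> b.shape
(11, 5)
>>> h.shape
(7, 23, 29)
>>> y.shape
(29, 3)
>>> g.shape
(29, 29)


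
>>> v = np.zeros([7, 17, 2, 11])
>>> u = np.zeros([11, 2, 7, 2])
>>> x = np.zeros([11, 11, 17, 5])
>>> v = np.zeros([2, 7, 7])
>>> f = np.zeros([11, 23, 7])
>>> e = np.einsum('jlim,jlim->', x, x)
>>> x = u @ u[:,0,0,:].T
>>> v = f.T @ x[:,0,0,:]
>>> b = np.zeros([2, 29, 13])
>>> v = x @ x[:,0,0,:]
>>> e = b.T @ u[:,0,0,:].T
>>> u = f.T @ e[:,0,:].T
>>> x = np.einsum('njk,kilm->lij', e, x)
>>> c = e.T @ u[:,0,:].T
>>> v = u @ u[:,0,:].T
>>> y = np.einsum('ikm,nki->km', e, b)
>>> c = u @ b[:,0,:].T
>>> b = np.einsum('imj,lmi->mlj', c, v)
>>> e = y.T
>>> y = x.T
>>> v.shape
(7, 23, 7)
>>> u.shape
(7, 23, 13)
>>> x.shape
(7, 2, 29)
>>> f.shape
(11, 23, 7)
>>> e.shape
(11, 29)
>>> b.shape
(23, 7, 2)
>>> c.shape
(7, 23, 2)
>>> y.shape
(29, 2, 7)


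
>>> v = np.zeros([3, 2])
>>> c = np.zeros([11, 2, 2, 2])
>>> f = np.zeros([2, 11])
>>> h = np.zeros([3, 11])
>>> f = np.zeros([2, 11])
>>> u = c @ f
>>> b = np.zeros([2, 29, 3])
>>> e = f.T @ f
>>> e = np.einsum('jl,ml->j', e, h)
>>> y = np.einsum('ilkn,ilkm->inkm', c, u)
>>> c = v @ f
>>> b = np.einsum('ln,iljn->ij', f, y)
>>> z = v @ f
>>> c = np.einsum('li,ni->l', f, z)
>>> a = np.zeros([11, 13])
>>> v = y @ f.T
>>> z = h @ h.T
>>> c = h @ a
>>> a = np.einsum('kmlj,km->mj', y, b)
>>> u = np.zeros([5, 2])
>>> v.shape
(11, 2, 2, 2)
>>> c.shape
(3, 13)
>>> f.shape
(2, 11)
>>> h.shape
(3, 11)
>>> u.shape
(5, 2)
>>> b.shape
(11, 2)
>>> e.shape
(11,)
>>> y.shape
(11, 2, 2, 11)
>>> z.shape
(3, 3)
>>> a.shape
(2, 11)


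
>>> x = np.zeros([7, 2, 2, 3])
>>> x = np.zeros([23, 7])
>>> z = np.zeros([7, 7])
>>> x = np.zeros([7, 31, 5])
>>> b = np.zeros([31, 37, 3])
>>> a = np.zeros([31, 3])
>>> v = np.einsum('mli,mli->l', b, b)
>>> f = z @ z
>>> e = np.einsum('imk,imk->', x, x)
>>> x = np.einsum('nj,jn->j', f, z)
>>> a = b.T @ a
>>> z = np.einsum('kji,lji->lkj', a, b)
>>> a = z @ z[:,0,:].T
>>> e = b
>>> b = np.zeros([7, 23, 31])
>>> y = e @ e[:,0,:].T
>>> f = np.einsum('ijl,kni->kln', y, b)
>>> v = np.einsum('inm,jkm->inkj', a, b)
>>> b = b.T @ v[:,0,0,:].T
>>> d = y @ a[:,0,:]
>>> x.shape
(7,)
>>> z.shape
(31, 3, 37)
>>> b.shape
(31, 23, 31)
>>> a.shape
(31, 3, 31)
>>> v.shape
(31, 3, 23, 7)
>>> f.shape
(7, 31, 23)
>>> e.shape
(31, 37, 3)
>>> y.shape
(31, 37, 31)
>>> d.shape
(31, 37, 31)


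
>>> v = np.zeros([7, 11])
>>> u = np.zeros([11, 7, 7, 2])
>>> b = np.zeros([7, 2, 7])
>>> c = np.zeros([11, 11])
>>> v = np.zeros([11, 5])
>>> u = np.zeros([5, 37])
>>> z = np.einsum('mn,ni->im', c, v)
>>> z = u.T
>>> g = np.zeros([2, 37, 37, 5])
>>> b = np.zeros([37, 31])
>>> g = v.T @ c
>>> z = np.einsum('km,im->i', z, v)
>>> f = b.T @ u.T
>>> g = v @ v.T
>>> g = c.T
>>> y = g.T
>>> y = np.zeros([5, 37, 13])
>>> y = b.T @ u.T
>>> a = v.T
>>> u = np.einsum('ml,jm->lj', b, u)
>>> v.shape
(11, 5)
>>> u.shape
(31, 5)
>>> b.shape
(37, 31)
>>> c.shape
(11, 11)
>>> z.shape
(11,)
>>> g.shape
(11, 11)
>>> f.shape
(31, 5)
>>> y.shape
(31, 5)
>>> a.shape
(5, 11)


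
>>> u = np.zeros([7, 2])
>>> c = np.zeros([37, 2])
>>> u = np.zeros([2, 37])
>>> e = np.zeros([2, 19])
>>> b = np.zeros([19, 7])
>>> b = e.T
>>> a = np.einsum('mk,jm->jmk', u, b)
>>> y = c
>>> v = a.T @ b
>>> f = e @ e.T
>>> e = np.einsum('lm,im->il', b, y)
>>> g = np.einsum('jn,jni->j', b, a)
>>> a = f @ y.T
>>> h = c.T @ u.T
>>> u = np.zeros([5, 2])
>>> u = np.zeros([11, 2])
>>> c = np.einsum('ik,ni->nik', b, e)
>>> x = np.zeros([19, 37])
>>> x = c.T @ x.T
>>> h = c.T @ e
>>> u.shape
(11, 2)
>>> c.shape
(37, 19, 2)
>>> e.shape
(37, 19)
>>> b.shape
(19, 2)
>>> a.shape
(2, 37)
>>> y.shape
(37, 2)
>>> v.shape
(37, 2, 2)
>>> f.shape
(2, 2)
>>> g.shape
(19,)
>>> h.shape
(2, 19, 19)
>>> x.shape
(2, 19, 19)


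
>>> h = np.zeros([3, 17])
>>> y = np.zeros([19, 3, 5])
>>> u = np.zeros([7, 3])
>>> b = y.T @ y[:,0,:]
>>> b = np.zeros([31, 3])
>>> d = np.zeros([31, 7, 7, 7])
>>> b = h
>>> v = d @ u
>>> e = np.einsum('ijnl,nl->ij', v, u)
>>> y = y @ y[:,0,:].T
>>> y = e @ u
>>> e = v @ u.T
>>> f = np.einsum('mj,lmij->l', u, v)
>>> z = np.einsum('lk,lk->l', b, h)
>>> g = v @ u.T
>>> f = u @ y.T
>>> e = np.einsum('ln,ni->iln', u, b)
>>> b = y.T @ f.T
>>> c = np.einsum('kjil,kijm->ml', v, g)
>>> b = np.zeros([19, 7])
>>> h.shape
(3, 17)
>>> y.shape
(31, 3)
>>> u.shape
(7, 3)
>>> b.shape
(19, 7)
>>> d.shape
(31, 7, 7, 7)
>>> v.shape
(31, 7, 7, 3)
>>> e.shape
(17, 7, 3)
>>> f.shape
(7, 31)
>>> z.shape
(3,)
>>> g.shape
(31, 7, 7, 7)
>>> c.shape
(7, 3)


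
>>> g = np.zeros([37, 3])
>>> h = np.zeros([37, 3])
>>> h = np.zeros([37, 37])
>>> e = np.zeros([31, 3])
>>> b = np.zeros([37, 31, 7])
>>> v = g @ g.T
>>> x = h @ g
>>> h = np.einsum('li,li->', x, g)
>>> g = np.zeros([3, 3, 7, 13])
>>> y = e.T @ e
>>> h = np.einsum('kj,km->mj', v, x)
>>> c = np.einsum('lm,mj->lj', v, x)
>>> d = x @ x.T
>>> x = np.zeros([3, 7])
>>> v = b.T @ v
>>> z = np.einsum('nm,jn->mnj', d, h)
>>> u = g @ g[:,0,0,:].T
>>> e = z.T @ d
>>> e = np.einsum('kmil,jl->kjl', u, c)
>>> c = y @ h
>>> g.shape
(3, 3, 7, 13)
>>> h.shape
(3, 37)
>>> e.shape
(3, 37, 3)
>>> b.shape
(37, 31, 7)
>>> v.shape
(7, 31, 37)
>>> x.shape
(3, 7)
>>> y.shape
(3, 3)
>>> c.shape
(3, 37)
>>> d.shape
(37, 37)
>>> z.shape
(37, 37, 3)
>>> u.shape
(3, 3, 7, 3)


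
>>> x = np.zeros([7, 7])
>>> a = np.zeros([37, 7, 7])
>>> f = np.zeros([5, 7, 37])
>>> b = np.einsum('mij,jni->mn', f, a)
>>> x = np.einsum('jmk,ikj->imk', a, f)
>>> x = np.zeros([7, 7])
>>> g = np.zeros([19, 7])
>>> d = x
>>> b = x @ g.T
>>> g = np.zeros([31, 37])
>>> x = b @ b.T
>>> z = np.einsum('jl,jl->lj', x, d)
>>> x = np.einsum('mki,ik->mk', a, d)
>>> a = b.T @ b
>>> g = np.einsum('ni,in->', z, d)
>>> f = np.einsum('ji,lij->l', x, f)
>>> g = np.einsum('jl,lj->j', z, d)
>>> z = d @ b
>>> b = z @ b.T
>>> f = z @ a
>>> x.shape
(37, 7)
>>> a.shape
(19, 19)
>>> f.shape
(7, 19)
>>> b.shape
(7, 7)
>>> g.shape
(7,)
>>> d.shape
(7, 7)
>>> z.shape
(7, 19)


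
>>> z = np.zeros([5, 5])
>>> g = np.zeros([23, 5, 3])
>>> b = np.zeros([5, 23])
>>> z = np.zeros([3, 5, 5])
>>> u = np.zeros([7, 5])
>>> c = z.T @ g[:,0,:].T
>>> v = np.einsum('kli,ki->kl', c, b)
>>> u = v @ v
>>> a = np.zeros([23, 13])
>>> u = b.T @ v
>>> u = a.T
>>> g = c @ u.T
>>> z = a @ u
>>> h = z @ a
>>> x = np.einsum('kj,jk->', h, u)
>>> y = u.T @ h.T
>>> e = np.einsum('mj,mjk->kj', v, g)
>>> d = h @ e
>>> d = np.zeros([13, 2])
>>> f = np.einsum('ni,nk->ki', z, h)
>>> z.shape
(23, 23)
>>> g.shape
(5, 5, 13)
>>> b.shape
(5, 23)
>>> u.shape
(13, 23)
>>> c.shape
(5, 5, 23)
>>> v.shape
(5, 5)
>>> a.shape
(23, 13)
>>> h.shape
(23, 13)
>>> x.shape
()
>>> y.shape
(23, 23)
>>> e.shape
(13, 5)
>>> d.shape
(13, 2)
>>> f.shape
(13, 23)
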